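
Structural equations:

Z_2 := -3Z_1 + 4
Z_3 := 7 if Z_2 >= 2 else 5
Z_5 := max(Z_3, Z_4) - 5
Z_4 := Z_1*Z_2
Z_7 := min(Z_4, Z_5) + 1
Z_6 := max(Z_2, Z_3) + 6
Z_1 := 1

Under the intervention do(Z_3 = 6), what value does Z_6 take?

12

The intervention breaks the incoming arrows to Z_3: Z_3 := 7 if Z_2 >= 2 else 5 no longer applies, and Z_3 = 6.
Z_2 = -3Z_1 + 4  [with Z_1=1]  = 1
Z_6 = max(Z_2, Z_3) + 6  [with Z_2=1, Z_3=6]  = 12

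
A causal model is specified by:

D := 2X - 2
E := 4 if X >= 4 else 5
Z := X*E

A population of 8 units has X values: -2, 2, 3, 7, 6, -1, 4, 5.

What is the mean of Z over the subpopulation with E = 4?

E[Z|E=4] averages over only the 4 units with E=4 (X = 7, 6, 4, 5): Z = 28, 24, 16, 20, mean 22.

22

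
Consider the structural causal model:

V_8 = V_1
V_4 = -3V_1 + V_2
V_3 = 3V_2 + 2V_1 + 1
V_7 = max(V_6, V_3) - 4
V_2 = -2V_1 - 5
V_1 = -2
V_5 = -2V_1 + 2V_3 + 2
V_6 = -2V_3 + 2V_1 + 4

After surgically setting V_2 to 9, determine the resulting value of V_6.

Under do(V_2=9), the mechanism V_2 = -2V_1 - 5 is discarded; V_2 is fixed at 9.
V_3 = 3V_2 + 2V_1 + 1  [with V_2=9, V_1=-2]  = 24
V_6 = -2V_3 + 2V_1 + 4  [with V_3=24, V_1=-2]  = -48

-48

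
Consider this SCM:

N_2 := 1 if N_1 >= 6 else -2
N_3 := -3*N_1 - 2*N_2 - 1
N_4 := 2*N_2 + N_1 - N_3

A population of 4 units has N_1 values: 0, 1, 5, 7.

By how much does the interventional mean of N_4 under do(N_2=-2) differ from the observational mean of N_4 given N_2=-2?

5

The intervention sets N_2=-2 in all 4 units regardless of N_1. Recomputing N_4 per unit gives -7, -3, 13, 21; average 6.
Conditioning on N_2=-2 selects the 3 unit(s) with N_1 ∈ {0, 1, 5}. Their N_4 values: -7, -3, 13. Mean = 1.
Difference = 6 − 1 = 5.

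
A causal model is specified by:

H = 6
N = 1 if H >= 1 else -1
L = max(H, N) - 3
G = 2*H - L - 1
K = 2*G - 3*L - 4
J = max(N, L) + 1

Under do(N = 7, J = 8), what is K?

-2

Setting N = 7, J = 8 by intervention discards those variables' equations.
L = max(H, N) - 3  [with H=6, N=7]  = 4
G = 2*H - L - 1  [with H=6, L=4]  = 7
K = 2*G - 3*L - 4  [with G=7, L=4]  = -2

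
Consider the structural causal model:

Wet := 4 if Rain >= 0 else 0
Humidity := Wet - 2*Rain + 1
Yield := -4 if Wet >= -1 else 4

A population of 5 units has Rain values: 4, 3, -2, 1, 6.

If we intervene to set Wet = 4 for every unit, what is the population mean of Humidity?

Every unit gets Wet=4 under the intervention. Humidity values become -3, -1, 9, 3, -7; E[Humidity|do(Wet=4)] = 0.2.

0.2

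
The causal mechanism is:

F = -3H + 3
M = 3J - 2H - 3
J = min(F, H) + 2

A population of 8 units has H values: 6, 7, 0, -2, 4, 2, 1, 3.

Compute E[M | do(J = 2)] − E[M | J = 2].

-4.25

Every unit gets J=2 under the intervention. M values become -9, -11, 3, 7, -5, -1, 1, -3; E[M|do(J=2)] = -2.25.
Conditioning on J=2 selects the 2 unit(s) with H ∈ {0, 1}. Their M values: 3, 1. Mean = 2.
Difference = -2.25 − 2 = -4.25.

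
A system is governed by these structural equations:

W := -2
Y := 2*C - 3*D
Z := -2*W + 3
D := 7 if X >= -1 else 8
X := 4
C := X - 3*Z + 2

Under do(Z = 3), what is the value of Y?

Under do(Z=3), the mechanism Z := -2*W + 3 is discarded; Z is fixed at 3.
D = 7 if X >= -1 else 8  [with X=4]  = 7
C = X - 3*Z + 2  [with X=4, Z=3]  = -3
Y = 2*C - 3*D  [with C=-3, D=7]  = -27

-27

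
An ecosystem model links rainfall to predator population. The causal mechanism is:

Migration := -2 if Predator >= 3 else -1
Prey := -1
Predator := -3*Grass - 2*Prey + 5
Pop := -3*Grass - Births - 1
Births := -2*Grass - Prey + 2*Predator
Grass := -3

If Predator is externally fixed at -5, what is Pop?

11

The intervention breaks the incoming arrows to Predator: Predator := -3*Grass - 2*Prey + 5 no longer applies, and Predator = -5.
Births = -2*Grass - Prey + 2*Predator  [with Grass=-3, Prey=-1, Predator=-5]  = -3
Pop = -3*Grass - Births - 1  [with Grass=-3, Births=-3]  = 11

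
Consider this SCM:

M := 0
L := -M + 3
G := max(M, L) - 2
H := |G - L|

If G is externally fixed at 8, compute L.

Under do(G=8), the mechanism G := max(M, L) - 2 is discarded; G is fixed at 8.
Since L is not a descendant of the intervened variable, it is unaffected.
L = -M + 3  [with M=0]  = 3

3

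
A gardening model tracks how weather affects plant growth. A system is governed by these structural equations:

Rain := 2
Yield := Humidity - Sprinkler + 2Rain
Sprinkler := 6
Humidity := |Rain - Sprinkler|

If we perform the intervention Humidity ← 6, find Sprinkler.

Under do(Humidity=6), the mechanism Humidity := |Rain - Sprinkler| is discarded; Humidity is fixed at 6.
Since Sprinkler is not a descendant of the intervened variable, it is unaffected.

6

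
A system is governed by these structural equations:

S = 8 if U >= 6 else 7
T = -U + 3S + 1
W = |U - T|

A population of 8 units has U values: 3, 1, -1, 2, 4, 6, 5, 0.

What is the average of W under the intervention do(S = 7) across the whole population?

Under do(S=7), S's equation is replaced by S=7 for every unit. Per-unit W: 16, 20, 24, 18, 14, 10, 12, 22. Mean = 17.

17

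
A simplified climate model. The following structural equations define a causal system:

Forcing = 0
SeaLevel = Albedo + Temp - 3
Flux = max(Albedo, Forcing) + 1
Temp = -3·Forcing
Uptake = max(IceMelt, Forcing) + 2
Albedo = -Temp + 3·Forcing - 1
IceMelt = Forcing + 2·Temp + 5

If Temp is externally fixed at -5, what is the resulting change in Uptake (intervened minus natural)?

-5

Under do(Temp=-5), the mechanism Temp = -3·Forcing is discarded; Temp is fixed at -5.
IceMelt = Forcing + 2·Temp + 5  [with Forcing=0, Temp=-5]  = -5
Uptake = max(IceMelt, Forcing) + 2  [with IceMelt=-5, Forcing=0]  = 2
Without intervention: Temp = -3·Forcing  [with Forcing=0]  = 0; IceMelt = Forcing + 2·Temp + 5  [with Forcing=0, Temp=0]  = 5; Uptake = max(IceMelt, Forcing) + 2  [with IceMelt=5, Forcing=0]  = 7.
Change = 2 − 7 = -5.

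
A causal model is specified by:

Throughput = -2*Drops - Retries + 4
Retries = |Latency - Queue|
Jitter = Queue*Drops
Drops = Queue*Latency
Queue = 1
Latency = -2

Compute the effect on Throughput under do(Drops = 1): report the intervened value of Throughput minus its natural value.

-6

The intervention breaks the incoming arrows to Drops: Drops = Queue*Latency no longer applies, and Drops = 1.
Retries = |Latency - Queue|  [with Latency=-2, Queue=1]  = 3
Throughput = -2*Drops - Retries + 4  [with Drops=1, Retries=3]  = -1
Without intervention: Drops = Queue*Latency  [with Queue=1, Latency=-2]  = -2; Retries = |Latency - Queue|  [with Latency=-2, Queue=1]  = 3; Throughput = -2*Drops - Retries + 4  [with Drops=-2, Retries=3]  = 5.
Change = -1 − 5 = -6.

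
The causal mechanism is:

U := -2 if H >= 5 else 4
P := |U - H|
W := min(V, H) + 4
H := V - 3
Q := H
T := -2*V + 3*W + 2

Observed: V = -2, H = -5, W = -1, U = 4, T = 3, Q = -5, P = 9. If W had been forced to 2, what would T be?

12

do(W=2) replaces the equation W := min(V, H) + 4 with the constant W = 2.
T = -2*V + 3*W + 2  [with V=-2, W=2]  = 12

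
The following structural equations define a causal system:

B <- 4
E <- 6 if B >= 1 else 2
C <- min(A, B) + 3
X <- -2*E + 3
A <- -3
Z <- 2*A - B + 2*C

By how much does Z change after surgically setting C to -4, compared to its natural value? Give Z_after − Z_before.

The intervention breaks the incoming arrows to C: C <- min(A, B) + 3 no longer applies, and C = -4.
Z = 2*A - B + 2*C  [with A=-3, B=4, C=-4]  = -18
Without intervention: C = min(A, B) + 3  [with A=-3, B=4]  = 0; Z = 2*A - B + 2*C  [with A=-3, B=4, C=0]  = -10.
Change = -18 − (-10) = -8.

-8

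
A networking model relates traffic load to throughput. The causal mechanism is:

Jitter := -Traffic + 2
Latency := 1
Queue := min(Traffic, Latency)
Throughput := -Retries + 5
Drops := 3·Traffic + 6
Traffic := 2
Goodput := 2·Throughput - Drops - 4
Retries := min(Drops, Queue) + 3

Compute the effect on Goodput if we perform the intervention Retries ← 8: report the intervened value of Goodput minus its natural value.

do(Retries=8) replaces the equation Retries := min(Drops, Queue) + 3 with the constant Retries = 8.
Drops = 3·Traffic + 6  [with Traffic=2]  = 12
Throughput = -Retries + 5  [with Retries=8]  = -3
Goodput = 2·Throughput - Drops - 4  [with Throughput=-3, Drops=12]  = -22
Without intervention: Queue = min(Traffic, Latency)  [with Traffic=2, Latency=1]  = 1; Drops = 3·Traffic + 6  [with Traffic=2]  = 12; Retries = min(Drops, Queue) + 3  [with Drops=12, Queue=1]  = 4; Throughput = -Retries + 5  [with Retries=4]  = 1; Goodput = 2·Throughput - Drops - 4  [with Throughput=1, Drops=12]  = -14.
Change = -22 − (-14) = -8.

-8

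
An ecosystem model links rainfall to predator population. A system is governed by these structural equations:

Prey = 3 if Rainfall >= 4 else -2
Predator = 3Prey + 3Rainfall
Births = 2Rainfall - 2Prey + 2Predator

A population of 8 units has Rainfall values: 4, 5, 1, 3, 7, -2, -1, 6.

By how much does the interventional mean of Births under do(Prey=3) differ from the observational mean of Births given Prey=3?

-21

Under do(Prey=3), Prey's equation is replaced by Prey=3 for every unit. Per-unit Births: 44, 52, 20, 36, 68, -4, 4, 60. Mean = 35.
E[Births|Prey=3] averages over only the 4 units with Prey=3 (Rainfall = 4, 5, 7, 6): Births = 44, 52, 68, 60, mean 56.
Difference = 35 − 56 = -21.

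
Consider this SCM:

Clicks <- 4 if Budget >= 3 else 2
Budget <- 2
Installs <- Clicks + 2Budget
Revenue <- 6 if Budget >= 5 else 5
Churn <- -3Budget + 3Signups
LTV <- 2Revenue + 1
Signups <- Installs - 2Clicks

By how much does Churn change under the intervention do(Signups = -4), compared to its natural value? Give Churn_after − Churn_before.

-18

Intervening sets Signups = -4 and removes its equation (Signups <- Installs - 2Clicks).
Churn = -3Budget + 3Signups  [with Budget=2, Signups=-4]  = -18
Without intervention: Clicks = 4 if Budget >= 3 else 2  [with Budget=2]  = 2; Installs = Clicks + 2Budget  [with Clicks=2, Budget=2]  = 6; Signups = Installs - 2Clicks  [with Installs=6, Clicks=2]  = 2; Churn = -3Budget + 3Signups  [with Budget=2, Signups=2]  = 0.
Change = -18 − 0 = -18.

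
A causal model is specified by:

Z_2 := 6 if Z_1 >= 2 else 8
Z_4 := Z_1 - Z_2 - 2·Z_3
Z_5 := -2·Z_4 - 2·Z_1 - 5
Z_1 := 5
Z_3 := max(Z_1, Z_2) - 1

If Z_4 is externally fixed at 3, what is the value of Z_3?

5

Under do(Z_4=3), the mechanism Z_4 := Z_1 - Z_2 - 2·Z_3 is discarded; Z_4 is fixed at 3.
Since Z_3 is not a descendant of the intervened variable, it is unaffected.
Z_2 = 6 if Z_1 >= 2 else 8  [with Z_1=5]  = 6
Z_3 = max(Z_1, Z_2) - 1  [with Z_1=5, Z_2=6]  = 5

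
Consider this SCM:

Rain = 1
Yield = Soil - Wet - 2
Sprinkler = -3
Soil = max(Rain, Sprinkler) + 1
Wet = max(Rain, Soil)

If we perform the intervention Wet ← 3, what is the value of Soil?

Under do(Wet=3), the mechanism Wet = max(Rain, Soil) is discarded; Wet is fixed at 3.
Since Soil is not a descendant of the intervened variable, it is unaffected.
Soil = max(Rain, Sprinkler) + 1  [with Rain=1, Sprinkler=-3]  = 2

2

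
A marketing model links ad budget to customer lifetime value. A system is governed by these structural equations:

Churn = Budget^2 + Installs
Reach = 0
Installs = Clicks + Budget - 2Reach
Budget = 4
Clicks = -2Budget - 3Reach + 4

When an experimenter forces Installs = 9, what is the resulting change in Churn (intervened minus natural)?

9

Intervening sets Installs = 9 and removes its equation (Installs = Clicks + Budget - 2Reach).
Churn = Budget^2 + Installs  [with Budget=4, Installs=9]  = 25
Without intervention: Clicks = -2Budget - 3Reach + 4  [with Budget=4, Reach=0]  = -4; Installs = Clicks + Budget - 2Reach  [with Clicks=-4, Budget=4, Reach=0]  = 0; Churn = Budget^2 + Installs  [with Budget=4, Installs=0]  = 16.
Change = 25 − 16 = 9.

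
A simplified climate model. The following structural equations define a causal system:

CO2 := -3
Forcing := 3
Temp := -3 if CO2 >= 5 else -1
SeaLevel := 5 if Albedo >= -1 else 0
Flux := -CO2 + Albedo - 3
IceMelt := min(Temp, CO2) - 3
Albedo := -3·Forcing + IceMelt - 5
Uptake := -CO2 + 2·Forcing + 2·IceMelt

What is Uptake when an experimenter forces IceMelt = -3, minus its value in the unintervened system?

do(IceMelt=-3) replaces the equation IceMelt := min(Temp, CO2) - 3 with the constant IceMelt = -3.
Uptake = -CO2 + 2·Forcing + 2·IceMelt  [with CO2=-3, Forcing=3, IceMelt=-3]  = 3
Without intervention: Temp = -3 if CO2 >= 5 else -1  [with CO2=-3]  = -1; IceMelt = min(Temp, CO2) - 3  [with Temp=-1, CO2=-3]  = -6; Uptake = -CO2 + 2·Forcing + 2·IceMelt  [with CO2=-3, Forcing=3, IceMelt=-6]  = -3.
Change = 3 − (-3) = 6.

6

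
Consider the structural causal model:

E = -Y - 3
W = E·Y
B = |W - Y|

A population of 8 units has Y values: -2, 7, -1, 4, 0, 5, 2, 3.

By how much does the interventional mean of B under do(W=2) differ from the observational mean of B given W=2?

-1

Under do(W=2), W's equation is replaced by W=2 for every unit. Per-unit B: 4, 5, 3, 2, 2, 3, 0, 1. Mean = 2.5.
E[B|W=2] averages over only the 2 units with W=2 (Y = -2, -1): B = 4, 3, mean 3.5.
Difference = 2.5 − 3.5 = -1.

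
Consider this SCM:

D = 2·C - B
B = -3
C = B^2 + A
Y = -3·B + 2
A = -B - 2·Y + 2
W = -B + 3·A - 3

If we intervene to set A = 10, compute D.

41

The intervention breaks the incoming arrows to A: A = -B - 2·Y + 2 no longer applies, and A = 10.
C = B^2 + A  [with B=-3, A=10]  = 19
D = 2·C - B  [with C=19, B=-3]  = 41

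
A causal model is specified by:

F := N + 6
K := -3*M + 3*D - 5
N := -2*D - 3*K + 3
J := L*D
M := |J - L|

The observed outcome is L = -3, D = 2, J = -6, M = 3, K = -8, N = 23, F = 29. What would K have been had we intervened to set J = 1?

do(J=1) replaces the equation J := L*D with the constant J = 1.
M = |J - L|  [with J=1, L=-3]  = 4
K = -3*M + 3*D - 5  [with M=4, D=2]  = -11

-11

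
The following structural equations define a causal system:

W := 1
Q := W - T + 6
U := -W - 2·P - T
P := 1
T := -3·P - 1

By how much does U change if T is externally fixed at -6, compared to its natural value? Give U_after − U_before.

do(T=-6) replaces the equation T := -3·P - 1 with the constant T = -6.
U = -W - 2·P - T  [with W=1, P=1, T=-6]  = 3
Without intervention: T = -3·P - 1  [with P=1]  = -4; U = -W - 2·P - T  [with W=1, P=1, T=-4]  = 1.
Change = 3 − 1 = 2.

2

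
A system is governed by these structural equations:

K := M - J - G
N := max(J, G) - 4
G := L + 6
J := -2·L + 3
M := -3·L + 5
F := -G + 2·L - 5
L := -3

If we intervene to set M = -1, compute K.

The intervention breaks the incoming arrows to M: M := -3·L + 5 no longer applies, and M = -1.
G = L + 6  [with L=-3]  = 3
J = -2·L + 3  [with L=-3]  = 9
K = M - J - G  [with M=-1, J=9, G=3]  = -13

-13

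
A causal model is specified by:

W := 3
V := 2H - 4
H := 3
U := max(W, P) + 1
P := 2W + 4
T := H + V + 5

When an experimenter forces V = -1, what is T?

7

Intervening sets V = -1 and removes its equation (V := 2H - 4).
T = H + V + 5  [with H=3, V=-1]  = 7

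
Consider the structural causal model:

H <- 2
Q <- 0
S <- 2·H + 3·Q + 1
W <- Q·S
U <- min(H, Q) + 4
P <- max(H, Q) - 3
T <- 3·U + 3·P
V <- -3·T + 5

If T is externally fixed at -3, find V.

do(T=-3) replaces the equation T <- 3·U + 3·P with the constant T = -3.
V = -3·T + 5  [with T=-3]  = 14

14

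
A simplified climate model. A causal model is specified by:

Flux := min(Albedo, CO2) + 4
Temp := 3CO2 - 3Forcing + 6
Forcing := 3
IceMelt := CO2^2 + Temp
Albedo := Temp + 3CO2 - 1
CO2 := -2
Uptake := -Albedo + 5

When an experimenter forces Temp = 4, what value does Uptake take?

The intervention breaks the incoming arrows to Temp: Temp := 3CO2 - 3Forcing + 6 no longer applies, and Temp = 4.
Albedo = Temp + 3CO2 - 1  [with Temp=4, CO2=-2]  = -3
Uptake = -Albedo + 5  [with Albedo=-3]  = 8

8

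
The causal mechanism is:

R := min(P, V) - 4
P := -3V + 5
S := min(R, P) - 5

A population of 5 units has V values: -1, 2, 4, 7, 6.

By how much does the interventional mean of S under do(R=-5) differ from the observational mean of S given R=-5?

Under do(R=-5), R's equation is replaced by R=-5 for every unit. Per-unit S: -10, -10, -12, -21, -18. Mean = -14.2.
Conditioning on R=-5 selects the 2 unit(s) with V ∈ {-1, 2}. Their S values: -10, -10. Mean = -10.
Difference = -14.2 − (-10) = -4.2.

-4.2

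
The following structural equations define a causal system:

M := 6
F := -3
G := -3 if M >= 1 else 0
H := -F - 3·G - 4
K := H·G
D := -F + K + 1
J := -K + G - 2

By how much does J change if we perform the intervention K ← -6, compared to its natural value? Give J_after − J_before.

-18

Under do(K=-6), the mechanism K := H·G is discarded; K is fixed at -6.
G = -3 if M >= 1 else 0  [with M=6]  = -3
J = -K + G - 2  [with K=-6, G=-3]  = 1
Without intervention: G = -3 if M >= 1 else 0  [with M=6]  = -3; H = -F - 3·G - 4  [with F=-3, G=-3]  = 8; K = H·G  [with H=8, G=-3]  = -24; J = -K + G - 2  [with K=-24, G=-3]  = 19.
Change = 1 − 19 = -18.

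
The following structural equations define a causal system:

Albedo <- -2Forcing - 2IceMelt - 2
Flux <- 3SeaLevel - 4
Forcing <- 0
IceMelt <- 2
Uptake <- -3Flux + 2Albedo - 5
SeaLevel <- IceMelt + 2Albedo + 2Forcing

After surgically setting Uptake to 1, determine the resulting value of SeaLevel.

-10

do(Uptake=1) replaces the equation Uptake <- -3Flux + 2Albedo - 5 with the constant Uptake = 1.
No directed path runs from Uptake to SeaLevel, so SeaLevel keeps its natural value.
Albedo = -2Forcing - 2IceMelt - 2  [with Forcing=0, IceMelt=2]  = -6
SeaLevel = IceMelt + 2Albedo + 2Forcing  [with IceMelt=2, Albedo=-6, Forcing=0]  = -10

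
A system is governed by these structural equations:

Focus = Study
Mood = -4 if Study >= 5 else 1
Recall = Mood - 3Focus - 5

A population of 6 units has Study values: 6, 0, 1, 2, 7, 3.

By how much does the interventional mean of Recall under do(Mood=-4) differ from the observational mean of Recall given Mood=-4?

Every unit gets Mood=-4 under the intervention. Recall values become -27, -9, -12, -15, -30, -18; E[Recall|do(Mood=-4)] = -18.5.
E[Recall|Mood=-4] averages over only the 2 units with Mood=-4 (Study = 6, 7): Recall = -27, -30, mean -28.5.
Difference = -18.5 − (-28.5) = 10.

10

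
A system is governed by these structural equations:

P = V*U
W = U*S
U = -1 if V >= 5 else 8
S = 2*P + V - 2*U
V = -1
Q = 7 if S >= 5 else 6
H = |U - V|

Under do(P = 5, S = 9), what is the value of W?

Setting P = 5, S = 9 by intervention discards those variables' equations.
U = -1 if V >= 5 else 8  [with V=-1]  = 8
W = U*S  [with U=8, S=9]  = 72

72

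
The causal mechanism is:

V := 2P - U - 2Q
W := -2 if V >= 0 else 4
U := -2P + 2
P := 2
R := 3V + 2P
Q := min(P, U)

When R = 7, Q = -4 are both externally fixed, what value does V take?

14

Under do(R = 7, Q = -4), each intervened variable's structural equation is replaced by its fixed value.
U = -2P + 2  [with P=2]  = -2
V = 2P - U - 2Q  [with P=2, U=-2, Q=-4]  = 14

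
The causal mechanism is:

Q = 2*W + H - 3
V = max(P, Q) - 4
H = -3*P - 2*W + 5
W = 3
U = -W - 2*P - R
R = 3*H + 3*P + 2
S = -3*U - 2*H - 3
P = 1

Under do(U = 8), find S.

-19

do(U=8) replaces the equation U = -W - 2*P - R with the constant U = 8.
H = -3*P - 2*W + 5  [with P=1, W=3]  = -4
S = -3*U - 2*H - 3  [with U=8, H=-4]  = -19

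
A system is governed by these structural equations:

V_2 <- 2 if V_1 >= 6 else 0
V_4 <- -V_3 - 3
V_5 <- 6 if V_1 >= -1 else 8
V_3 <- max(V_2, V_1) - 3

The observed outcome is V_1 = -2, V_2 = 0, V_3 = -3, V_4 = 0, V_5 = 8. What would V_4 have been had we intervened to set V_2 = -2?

2

Under do(V_2=-2), the mechanism V_2 <- 2 if V_1 >= 6 else 0 is discarded; V_2 is fixed at -2.
V_3 = max(V_2, V_1) - 3  [with V_2=-2, V_1=-2]  = -5
V_4 = -V_3 - 3  [with V_3=-5]  = 2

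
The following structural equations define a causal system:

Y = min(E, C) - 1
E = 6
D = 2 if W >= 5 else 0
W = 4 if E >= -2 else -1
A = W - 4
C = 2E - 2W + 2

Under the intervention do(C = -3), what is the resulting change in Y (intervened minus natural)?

-9

The intervention breaks the incoming arrows to C: C = 2E - 2W + 2 no longer applies, and C = -3.
Y = min(E, C) - 1  [with E=6, C=-3]  = -4
Without intervention: W = 4 if E >= -2 else -1  [with E=6]  = 4; C = 2E - 2W + 2  [with E=6, W=4]  = 6; Y = min(E, C) - 1  [with E=6, C=6]  = 5.
Change = -4 − 5 = -9.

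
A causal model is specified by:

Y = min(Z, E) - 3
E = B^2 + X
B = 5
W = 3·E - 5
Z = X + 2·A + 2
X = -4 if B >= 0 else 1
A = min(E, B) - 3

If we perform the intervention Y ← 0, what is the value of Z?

2

do(Y=0) replaces the equation Y = min(Z, E) - 3 with the constant Y = 0.
Since Z is not a descendant of the intervened variable, it is unaffected.
X = -4 if B >= 0 else 1  [with B=5]  = -4
E = B^2 + X  [with B=5, X=-4]  = 21
A = min(E, B) - 3  [with E=21, B=5]  = 2
Z = X + 2·A + 2  [with X=-4, A=2]  = 2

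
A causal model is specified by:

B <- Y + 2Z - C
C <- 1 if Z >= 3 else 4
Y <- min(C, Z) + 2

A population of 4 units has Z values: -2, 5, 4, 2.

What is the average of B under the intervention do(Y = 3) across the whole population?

5

Every unit gets Y=3 under the intervention. B values become -5, 12, 10, 3; E[B|do(Y=3)] = 5.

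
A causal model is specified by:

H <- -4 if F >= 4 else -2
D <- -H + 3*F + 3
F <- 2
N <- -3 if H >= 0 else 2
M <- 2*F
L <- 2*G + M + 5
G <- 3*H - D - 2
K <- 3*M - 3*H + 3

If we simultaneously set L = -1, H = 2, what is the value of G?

Under do(L = -1, H = 2), each intervened variable's structural equation is replaced by its fixed value.
D = -H + 3*F + 3  [with H=2, F=2]  = 7
G = 3*H - D - 2  [with H=2, D=7]  = -3

-3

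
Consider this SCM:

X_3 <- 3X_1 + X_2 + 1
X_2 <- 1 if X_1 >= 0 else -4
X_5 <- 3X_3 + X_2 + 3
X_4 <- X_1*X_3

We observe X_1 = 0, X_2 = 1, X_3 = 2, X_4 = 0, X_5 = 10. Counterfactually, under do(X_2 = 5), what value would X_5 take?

26

do(X_2=5) replaces the equation X_2 <- 1 if X_1 >= 0 else -4 with the constant X_2 = 5.
X_3 = 3X_1 + X_2 + 1  [with X_1=0, X_2=5]  = 6
X_5 = 3X_3 + X_2 + 3  [with X_3=6, X_2=5]  = 26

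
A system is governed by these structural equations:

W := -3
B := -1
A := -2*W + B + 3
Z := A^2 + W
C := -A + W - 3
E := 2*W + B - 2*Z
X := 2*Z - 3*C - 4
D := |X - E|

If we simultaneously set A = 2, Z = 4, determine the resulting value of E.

Setting A = 2, Z = 4 by intervention discards those variables' equations.
E = 2*W + B - 2*Z  [with W=-3, B=-1, Z=4]  = -15

-15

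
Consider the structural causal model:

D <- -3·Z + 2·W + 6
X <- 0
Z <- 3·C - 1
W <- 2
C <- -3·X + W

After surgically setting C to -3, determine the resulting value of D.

do(C=-3) replaces the equation C <- -3·X + W with the constant C = -3.
Z = 3·C - 1  [with C=-3]  = -10
D = -3·Z + 2·W + 6  [with Z=-10, W=2]  = 40

40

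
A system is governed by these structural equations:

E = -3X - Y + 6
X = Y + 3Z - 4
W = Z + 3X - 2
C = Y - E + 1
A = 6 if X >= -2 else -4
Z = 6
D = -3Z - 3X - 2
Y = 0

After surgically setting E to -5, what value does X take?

Intervening sets E = -5 and removes its equation (E = -3X - Y + 6).
X is not downstream of the intervention, so its value is determined by the original equations.
X = Y + 3Z - 4  [with Y=0, Z=6]  = 14

14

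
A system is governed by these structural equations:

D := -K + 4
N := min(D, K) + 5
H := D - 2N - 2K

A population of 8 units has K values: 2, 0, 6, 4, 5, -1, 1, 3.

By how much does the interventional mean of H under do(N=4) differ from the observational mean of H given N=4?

-1.5

Under do(N=4), N's equation is replaced by N=4 for every unit. Per-unit H: -10, -4, -22, -16, -19, -1, -7, -13. Mean = -11.5.
E[H|N=4] averages over only the 2 units with N=4 (K = 5, -1): H = -19, -1, mean -10.
Difference = -11.5 − (-10) = -1.5.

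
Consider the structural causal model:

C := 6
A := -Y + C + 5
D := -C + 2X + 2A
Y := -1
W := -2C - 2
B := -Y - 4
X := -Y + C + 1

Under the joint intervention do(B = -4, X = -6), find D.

6

Under do(B = -4, X = -6), each intervened variable's structural equation is replaced by its fixed value.
A = -Y + C + 5  [with Y=-1, C=6]  = 12
D = -C + 2X + 2A  [with C=6, X=-6, A=12]  = 6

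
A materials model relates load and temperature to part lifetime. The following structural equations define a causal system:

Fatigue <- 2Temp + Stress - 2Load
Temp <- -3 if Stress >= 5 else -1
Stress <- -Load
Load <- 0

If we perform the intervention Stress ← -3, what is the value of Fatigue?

-5

Under do(Stress=-3), the mechanism Stress <- -Load is discarded; Stress is fixed at -3.
Temp = -3 if Stress >= 5 else -1  [with Stress=-3]  = -1
Fatigue = 2Temp + Stress - 2Load  [with Temp=-1, Stress=-3, Load=0]  = -5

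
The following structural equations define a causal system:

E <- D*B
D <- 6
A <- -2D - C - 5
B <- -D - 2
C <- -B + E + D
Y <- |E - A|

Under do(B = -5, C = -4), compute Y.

The joint intervention fixes B = -5, C = -4, removing each variable's own equation.
E = D*B  [with D=6, B=-5]  = -30
A = -2D - C - 5  [with D=6, C=-4]  = -13
Y = |E - A|  [with E=-30, A=-13]  = 17

17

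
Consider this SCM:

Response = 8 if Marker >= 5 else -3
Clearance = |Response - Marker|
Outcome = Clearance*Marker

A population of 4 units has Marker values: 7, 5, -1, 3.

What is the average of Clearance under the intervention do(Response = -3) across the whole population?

Under do(Response=-3), Response's equation is replaced by Response=-3 for every unit. Per-unit Clearance: 10, 8, 2, 6. Mean = 6.5.

6.5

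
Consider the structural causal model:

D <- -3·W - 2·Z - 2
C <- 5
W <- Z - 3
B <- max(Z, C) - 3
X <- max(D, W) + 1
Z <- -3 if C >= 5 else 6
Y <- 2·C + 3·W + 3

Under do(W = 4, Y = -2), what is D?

-8

Setting W = 4, Y = -2 by intervention discards those variables' equations.
Z = -3 if C >= 5 else 6  [with C=5]  = -3
D = -3·W - 2·Z - 2  [with W=4, Z=-3]  = -8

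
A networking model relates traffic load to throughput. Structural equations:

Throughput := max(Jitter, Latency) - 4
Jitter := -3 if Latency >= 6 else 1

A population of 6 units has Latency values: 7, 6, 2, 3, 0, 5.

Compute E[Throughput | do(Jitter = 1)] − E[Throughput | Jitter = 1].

1.25

Every unit gets Jitter=1 under the intervention. Throughput values become 3, 2, -2, -1, -3, 1; E[Throughput|do(Jitter=1)] = 0.
Observing Jitter=1 restricts to units where Jitter's equation naturally yields 1: Latency ∈ {2, 3, 0, 5}. In that subpopulation Throughput = -2, -1, -3, 1, mean -1.25.
Difference = 0 − (-1.25) = 1.25.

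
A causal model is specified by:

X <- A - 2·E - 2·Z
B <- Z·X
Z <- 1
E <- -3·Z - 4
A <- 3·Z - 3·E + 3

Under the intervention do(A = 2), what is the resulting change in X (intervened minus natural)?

The intervention breaks the incoming arrows to A: A <- 3·Z - 3·E + 3 no longer applies, and A = 2.
E = -3·Z - 4  [with Z=1]  = -7
X = A - 2·E - 2·Z  [with A=2, E=-7, Z=1]  = 14
Without intervention: E = -3·Z - 4  [with Z=1]  = -7; A = 3·Z - 3·E + 3  [with Z=1, E=-7]  = 27; X = A - 2·E - 2·Z  [with A=27, E=-7, Z=1]  = 39.
Change = 14 − 39 = -25.

-25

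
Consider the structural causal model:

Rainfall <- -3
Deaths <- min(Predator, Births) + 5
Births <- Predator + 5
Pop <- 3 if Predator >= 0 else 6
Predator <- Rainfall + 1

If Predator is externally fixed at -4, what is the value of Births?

1

The intervention breaks the incoming arrows to Predator: Predator <- Rainfall + 1 no longer applies, and Predator = -4.
Births = Predator + 5  [with Predator=-4]  = 1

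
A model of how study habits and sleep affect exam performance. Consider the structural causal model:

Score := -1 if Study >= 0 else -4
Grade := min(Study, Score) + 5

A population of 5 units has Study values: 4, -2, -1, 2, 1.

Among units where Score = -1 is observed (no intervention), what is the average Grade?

4

E[Grade|Score=-1] averages over only the 3 units with Score=-1 (Study = 4, 2, 1): Grade = 4, 4, 4, mean 4.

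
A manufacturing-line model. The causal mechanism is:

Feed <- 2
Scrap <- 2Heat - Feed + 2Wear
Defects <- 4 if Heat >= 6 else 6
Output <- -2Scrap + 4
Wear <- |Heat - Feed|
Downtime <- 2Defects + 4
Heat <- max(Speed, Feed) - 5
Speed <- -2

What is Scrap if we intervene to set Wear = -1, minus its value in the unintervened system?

-12

Under do(Wear=-1), the mechanism Wear <- |Heat - Feed| is discarded; Wear is fixed at -1.
Heat = max(Speed, Feed) - 5  [with Speed=-2, Feed=2]  = -3
Scrap = 2Heat - Feed + 2Wear  [with Heat=-3, Feed=2, Wear=-1]  = -10
Without intervention: Heat = max(Speed, Feed) - 5  [with Speed=-2, Feed=2]  = -3; Wear = |Heat - Feed|  [with Heat=-3, Feed=2]  = 5; Scrap = 2Heat - Feed + 2Wear  [with Heat=-3, Feed=2, Wear=5]  = 2.
Change = -10 − 2 = -12.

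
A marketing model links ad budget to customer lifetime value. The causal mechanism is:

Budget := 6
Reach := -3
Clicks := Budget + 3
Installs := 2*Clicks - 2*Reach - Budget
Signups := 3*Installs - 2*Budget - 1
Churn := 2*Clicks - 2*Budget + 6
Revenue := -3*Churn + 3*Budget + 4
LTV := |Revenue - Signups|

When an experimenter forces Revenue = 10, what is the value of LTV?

31

do(Revenue=10) replaces the equation Revenue := -3*Churn + 3*Budget + 4 with the constant Revenue = 10.
Clicks = Budget + 3  [with Budget=6]  = 9
Installs = 2*Clicks - 2*Reach - Budget  [with Clicks=9, Reach=-3, Budget=6]  = 18
Signups = 3*Installs - 2*Budget - 1  [with Installs=18, Budget=6]  = 41
LTV = |Revenue - Signups|  [with Revenue=10, Signups=41]  = 31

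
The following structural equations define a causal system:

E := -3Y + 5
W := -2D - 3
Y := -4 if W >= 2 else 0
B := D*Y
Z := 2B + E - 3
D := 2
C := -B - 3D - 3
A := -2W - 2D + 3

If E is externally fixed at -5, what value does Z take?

The intervention breaks the incoming arrows to E: E := -3Y + 5 no longer applies, and E = -5.
W = -2D - 3  [with D=2]  = -7
Y = -4 if W >= 2 else 0  [with W=-7]  = 0
B = D*Y  [with D=2, Y=0]  = 0
Z = 2B + E - 3  [with B=0, E=-5]  = -8

-8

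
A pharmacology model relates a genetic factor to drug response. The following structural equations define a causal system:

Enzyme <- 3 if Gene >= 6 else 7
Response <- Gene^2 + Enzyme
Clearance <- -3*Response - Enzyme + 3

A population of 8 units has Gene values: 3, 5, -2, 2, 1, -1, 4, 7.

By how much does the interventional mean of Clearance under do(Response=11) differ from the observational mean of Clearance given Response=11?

0.5

The intervention sets Response=11 in all 8 units regardless of Gene. Recomputing Clearance per unit gives -37, -37, -37, -37, -37, -37, -37, -33; average -36.5.
E[Clearance|Response=11] averages over only the 2 units with Response=11 (Gene = -2, 2): Clearance = -37, -37, mean -37.
Difference = -36.5 − (-37) = 0.5.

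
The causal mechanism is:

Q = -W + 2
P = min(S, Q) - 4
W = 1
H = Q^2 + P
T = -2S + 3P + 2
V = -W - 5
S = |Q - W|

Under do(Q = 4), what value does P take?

-1

Under do(Q=4), the mechanism Q = -W + 2 is discarded; Q is fixed at 4.
S = |Q - W|  [with Q=4, W=1]  = 3
P = min(S, Q) - 4  [with S=3, Q=4]  = -1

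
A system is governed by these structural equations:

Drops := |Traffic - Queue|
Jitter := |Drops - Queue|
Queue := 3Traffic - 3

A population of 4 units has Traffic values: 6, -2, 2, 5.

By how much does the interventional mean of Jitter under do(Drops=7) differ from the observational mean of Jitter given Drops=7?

-2.25

Under do(Drops=7), Drops's equation is replaced by Drops=7 for every unit. Per-unit Jitter: 8, 16, 4, 5. Mean = 8.25.
Conditioning on Drops=7 selects the 2 unit(s) with Traffic ∈ {-2, 5}. Their Jitter values: 16, 5. Mean = 10.5.
Difference = 8.25 − 10.5 = -2.25.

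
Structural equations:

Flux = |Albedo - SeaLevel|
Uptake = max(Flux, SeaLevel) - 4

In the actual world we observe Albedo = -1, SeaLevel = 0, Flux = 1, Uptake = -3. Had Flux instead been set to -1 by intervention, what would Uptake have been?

-4

The intervention breaks the incoming arrows to Flux: Flux = |Albedo - SeaLevel| no longer applies, and Flux = -1.
Uptake = max(Flux, SeaLevel) - 4  [with Flux=-1, SeaLevel=0]  = -4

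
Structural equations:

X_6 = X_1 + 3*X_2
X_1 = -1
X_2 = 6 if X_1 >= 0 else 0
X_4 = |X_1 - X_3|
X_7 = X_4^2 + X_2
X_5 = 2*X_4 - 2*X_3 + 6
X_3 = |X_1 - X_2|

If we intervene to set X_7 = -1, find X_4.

2

Under do(X_7=-1), the mechanism X_7 = X_4^2 + X_2 is discarded; X_7 is fixed at -1.
Since X_4 is not a descendant of the intervened variable, it is unaffected.
X_2 = 6 if X_1 >= 0 else 0  [with X_1=-1]  = 0
X_3 = |X_1 - X_2|  [with X_1=-1, X_2=0]  = 1
X_4 = |X_1 - X_3|  [with X_1=-1, X_3=1]  = 2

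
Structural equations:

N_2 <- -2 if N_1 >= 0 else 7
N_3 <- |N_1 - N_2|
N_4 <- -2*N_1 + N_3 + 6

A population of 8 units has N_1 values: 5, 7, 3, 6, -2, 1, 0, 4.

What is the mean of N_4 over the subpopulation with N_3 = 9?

Conditioning on N_3=9 selects the 2 unit(s) with N_1 ∈ {7, -2}. Their N_4 values: 1, 19. Mean = 10.

10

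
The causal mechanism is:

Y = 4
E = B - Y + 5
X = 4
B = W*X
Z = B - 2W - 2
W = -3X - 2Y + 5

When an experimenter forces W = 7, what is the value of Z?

do(W=7) replaces the equation W = -3X - 2Y + 5 with the constant W = 7.
B = W*X  [with W=7, X=4]  = 28
Z = B - 2W - 2  [with B=28, W=7]  = 12

12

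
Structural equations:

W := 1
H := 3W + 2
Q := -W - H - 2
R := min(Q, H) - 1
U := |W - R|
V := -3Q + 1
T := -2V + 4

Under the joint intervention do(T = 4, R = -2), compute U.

3

Under do(T = 4, R = -2), each intervened variable's structural equation is replaced by its fixed value.
U = |W - R|  [with W=1, R=-2]  = 3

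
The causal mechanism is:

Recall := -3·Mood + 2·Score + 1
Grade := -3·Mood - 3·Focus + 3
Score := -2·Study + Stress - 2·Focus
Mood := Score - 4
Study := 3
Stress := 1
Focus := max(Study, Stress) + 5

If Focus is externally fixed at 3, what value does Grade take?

The intervention breaks the incoming arrows to Focus: Focus := max(Study, Stress) + 5 no longer applies, and Focus = 3.
Score = -2·Study + Stress - 2·Focus  [with Study=3, Stress=1, Focus=3]  = -11
Mood = Score - 4  [with Score=-11]  = -15
Grade = -3·Mood - 3·Focus + 3  [with Mood=-15, Focus=3]  = 39

39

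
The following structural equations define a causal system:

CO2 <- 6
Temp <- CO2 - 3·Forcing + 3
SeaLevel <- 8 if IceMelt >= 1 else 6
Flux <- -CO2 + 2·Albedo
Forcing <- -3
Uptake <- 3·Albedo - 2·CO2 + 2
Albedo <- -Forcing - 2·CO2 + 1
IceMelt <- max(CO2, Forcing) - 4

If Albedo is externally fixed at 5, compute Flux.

Under do(Albedo=5), the mechanism Albedo <- -Forcing - 2·CO2 + 1 is discarded; Albedo is fixed at 5.
Flux = -CO2 + 2·Albedo  [with CO2=6, Albedo=5]  = 4

4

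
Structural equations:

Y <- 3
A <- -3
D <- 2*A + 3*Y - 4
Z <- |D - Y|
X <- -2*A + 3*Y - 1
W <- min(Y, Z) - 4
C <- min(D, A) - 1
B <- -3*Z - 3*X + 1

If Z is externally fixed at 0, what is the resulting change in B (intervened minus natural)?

12

do(Z=0) replaces the equation Z <- |D - Y| with the constant Z = 0.
X = -2*A + 3*Y - 1  [with A=-3, Y=3]  = 14
B = -3*Z - 3*X + 1  [with Z=0, X=14]  = -41
Without intervention: D = 2*A + 3*Y - 4  [with A=-3, Y=3]  = -1; Z = |D - Y|  [with D=-1, Y=3]  = 4; X = -2*A + 3*Y - 1  [with A=-3, Y=3]  = 14; B = -3*Z - 3*X + 1  [with Z=4, X=14]  = -53.
Change = -41 − (-53) = 12.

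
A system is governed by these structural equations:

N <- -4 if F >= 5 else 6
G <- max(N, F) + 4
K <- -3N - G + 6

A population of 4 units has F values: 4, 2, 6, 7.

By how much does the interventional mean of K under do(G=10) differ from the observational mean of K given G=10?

Under do(G=10), G's equation is replaced by G=10 for every unit. Per-unit K: -22, -22, 8, 8. Mean = -7.
Conditioning on G=10 selects the 3 unit(s) with F ∈ {4, 2, 6}. Their K values: -22, -22, 8. Mean = -12.
Difference = -7 − (-12) = 5.

5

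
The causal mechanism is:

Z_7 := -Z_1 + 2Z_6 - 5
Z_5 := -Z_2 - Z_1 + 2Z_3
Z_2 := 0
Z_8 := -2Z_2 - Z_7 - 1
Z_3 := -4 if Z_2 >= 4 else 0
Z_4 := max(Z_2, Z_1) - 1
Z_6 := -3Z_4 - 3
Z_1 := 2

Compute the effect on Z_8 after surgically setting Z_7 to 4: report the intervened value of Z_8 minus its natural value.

do(Z_7=4) replaces the equation Z_7 := -Z_1 + 2Z_6 - 5 with the constant Z_7 = 4.
Z_8 = -2Z_2 - Z_7 - 1  [with Z_2=0, Z_7=4]  = -5
Without intervention: Z_4 = max(Z_2, Z_1) - 1  [with Z_2=0, Z_1=2]  = 1; Z_6 = -3Z_4 - 3  [with Z_4=1]  = -6; Z_7 = -Z_1 + 2Z_6 - 5  [with Z_1=2, Z_6=-6]  = -19; Z_8 = -2Z_2 - Z_7 - 1  [with Z_2=0, Z_7=-19]  = 18.
Change = -5 − 18 = -23.

-23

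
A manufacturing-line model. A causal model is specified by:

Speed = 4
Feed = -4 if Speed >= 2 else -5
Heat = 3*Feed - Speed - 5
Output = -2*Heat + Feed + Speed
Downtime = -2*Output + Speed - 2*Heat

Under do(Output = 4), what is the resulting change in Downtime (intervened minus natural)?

Intervening sets Output = 4 and removes its equation (Output = -2*Heat + Feed + Speed).
Feed = -4 if Speed >= 2 else -5  [with Speed=4]  = -4
Heat = 3*Feed - Speed - 5  [with Feed=-4, Speed=4]  = -21
Downtime = -2*Output + Speed - 2*Heat  [with Output=4, Speed=4, Heat=-21]  = 38
Without intervention: Feed = -4 if Speed >= 2 else -5  [with Speed=4]  = -4; Heat = 3*Feed - Speed - 5  [with Feed=-4, Speed=4]  = -21; Output = -2*Heat + Feed + Speed  [with Heat=-21, Feed=-4, Speed=4]  = 42; Downtime = -2*Output + Speed - 2*Heat  [with Output=42, Speed=4, Heat=-21]  = -38.
Change = 38 − (-38) = 76.

76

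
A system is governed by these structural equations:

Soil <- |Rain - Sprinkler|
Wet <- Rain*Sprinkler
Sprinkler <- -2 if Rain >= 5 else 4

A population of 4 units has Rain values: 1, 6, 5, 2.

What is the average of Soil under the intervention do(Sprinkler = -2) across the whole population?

5.5

Every unit gets Sprinkler=-2 under the intervention. Soil values become 3, 8, 7, 4; E[Soil|do(Sprinkler=-2)] = 5.5.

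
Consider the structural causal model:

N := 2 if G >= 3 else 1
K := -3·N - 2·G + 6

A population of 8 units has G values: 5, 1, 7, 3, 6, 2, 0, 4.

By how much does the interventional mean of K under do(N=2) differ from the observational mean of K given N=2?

3

do(N=2) breaks N's dependence on G. With N=2 fixed, K across the units is -10, -2, -14, -6, -12, -4, 0, -8, mean -7.
Observing N=2 restricts to units where N's equation naturally yields 2: G ∈ {5, 7, 3, 6, 4}. In that subpopulation K = -10, -14, -6, -12, -8, mean -10.
Difference = -7 − (-10) = 3.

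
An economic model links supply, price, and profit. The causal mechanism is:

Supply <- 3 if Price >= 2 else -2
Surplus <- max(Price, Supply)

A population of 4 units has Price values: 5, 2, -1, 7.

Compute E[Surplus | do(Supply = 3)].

The intervention sets Supply=3 in all 4 units regardless of Price. Recomputing Surplus per unit gives 5, 3, 3, 7; average 4.5.

4.5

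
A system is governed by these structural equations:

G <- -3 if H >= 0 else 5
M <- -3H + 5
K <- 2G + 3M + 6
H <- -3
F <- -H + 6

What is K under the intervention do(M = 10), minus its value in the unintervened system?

-12

do(M=10) replaces the equation M <- -3H + 5 with the constant M = 10.
G = -3 if H >= 0 else 5  [with H=-3]  = 5
K = 2G + 3M + 6  [with G=5, M=10]  = 46
Without intervention: M = -3H + 5  [with H=-3]  = 14; G = -3 if H >= 0 else 5  [with H=-3]  = 5; K = 2G + 3M + 6  [with G=5, M=14]  = 58.
Change = 46 − 58 = -12.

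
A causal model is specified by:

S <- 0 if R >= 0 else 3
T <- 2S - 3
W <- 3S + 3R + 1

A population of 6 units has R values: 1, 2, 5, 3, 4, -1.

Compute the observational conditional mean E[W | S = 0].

10

E[W|S=0] averages over only the 5 units with S=0 (R = 1, 2, 5, 3, 4): W = 4, 7, 16, 10, 13, mean 10.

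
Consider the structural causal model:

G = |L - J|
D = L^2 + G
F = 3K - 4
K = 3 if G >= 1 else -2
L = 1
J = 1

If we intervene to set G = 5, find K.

do(G=5) replaces the equation G = |L - J| with the constant G = 5.
K = 3 if G >= 1 else -2  [with G=5]  = 3

3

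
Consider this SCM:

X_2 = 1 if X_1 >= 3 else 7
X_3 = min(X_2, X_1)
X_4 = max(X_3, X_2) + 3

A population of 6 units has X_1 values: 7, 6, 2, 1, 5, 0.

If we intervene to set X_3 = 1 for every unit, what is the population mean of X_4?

Every unit gets X_3=1 under the intervention. X_4 values become 4, 4, 10, 10, 4, 10; E[X_4|do(X_3=1)] = 7.

7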